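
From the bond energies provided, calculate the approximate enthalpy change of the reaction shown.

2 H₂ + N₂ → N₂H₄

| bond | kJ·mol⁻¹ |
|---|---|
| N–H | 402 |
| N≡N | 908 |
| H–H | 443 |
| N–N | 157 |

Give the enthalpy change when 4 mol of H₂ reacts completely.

Bonds broken (reactants):
  H–H: 2 × 443 = 886
  N≡N: 1 × 908 = 908
  Σ(broken) = 1794 kJ
Bonds formed (products):
  N–H: 4 × 402 = 1608
  N–N: 1 × 157 = 157
  Σ(formed) = 1765 kJ
ΔH = Σ(broken) − Σ(formed) = 1794 − 1765 = +29 kJ
For 2× the reaction as written: 2 × (+29) = +58 kJ

ΔH = +58 kJ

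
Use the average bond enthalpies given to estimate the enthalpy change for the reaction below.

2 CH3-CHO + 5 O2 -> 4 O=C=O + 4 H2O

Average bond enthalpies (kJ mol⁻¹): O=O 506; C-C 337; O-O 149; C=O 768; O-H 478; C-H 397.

Bonds broken (reactants):
  C-C: 2 × 337 = 674
  C-H: 8 × 397 = 3176
  C=O: 2 × 768 = 1536
  O=O: 5 × 506 = 2530
  Σ(broken) = 7916 kJ
Bonds formed (products):
  C=O: 8 × 768 = 6144
  O-H: 8 × 478 = 3824
  Σ(formed) = 9968 kJ
ΔH = Σ(broken) − Σ(formed) = 7916 − 9968 = −2052 kJ

ΔH ≈ −2052 kJ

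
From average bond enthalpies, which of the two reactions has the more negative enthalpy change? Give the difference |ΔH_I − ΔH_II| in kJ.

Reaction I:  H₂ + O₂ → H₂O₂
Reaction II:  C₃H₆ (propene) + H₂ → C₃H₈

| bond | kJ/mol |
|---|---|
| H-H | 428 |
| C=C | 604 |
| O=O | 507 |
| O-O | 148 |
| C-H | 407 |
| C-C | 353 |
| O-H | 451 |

Reaction I:
  Bonds broken (reactants):
    H-H: 1 × 428 = 428
    O=O: 1 × 507 = 507
    Σ(broken) = 935 kJ
  Bonds formed (products):
    O-H: 2 × 451 = 902
    O-O: 1 × 148 = 148
    Σ(formed) = 1050 kJ
  ΔH_I = 935 − 1050 = −115 kJ
Reaction II:
  Bonds broken (reactants):
    C-C: 1 × 353 = 353
    C-H: 6 × 407 = 2442
    C=C: 1 × 604 = 604
    H-H: 1 × 428 = 428
    Σ(broken) = 3827 kJ
  Bonds formed (products):
    C-C: 2 × 353 = 706
    C-H: 8 × 407 = 3256
    Σ(formed) = 3962 kJ
  ΔH_II = 3827 − 3962 = −135 kJ
ΔH_I − ΔH_II = +20 kJ, so reaction II has the more negative ΔH; |ΔH_I − ΔH_II| = 20 kJ.

Reaction II, by 20 kJ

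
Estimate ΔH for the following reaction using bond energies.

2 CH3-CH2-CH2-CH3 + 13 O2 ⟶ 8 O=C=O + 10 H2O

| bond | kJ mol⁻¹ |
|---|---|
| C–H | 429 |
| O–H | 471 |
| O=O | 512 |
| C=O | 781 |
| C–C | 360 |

ΔH ≈ −4520 kJ

Bonds broken (reactants):
  C–C: 6 × 360 = 2160
  C–H: 20 × 429 = 8580
  O=O: 13 × 512 = 6656
  Σ(broken) = 17396 kJ
Bonds formed (products):
  C=O: 16 × 781 = 12496
  O–H: 20 × 471 = 9420
  Σ(formed) = 21916 kJ
ΔH = Σ(broken) − Σ(formed) = 17396 − 21916 = −4520 kJ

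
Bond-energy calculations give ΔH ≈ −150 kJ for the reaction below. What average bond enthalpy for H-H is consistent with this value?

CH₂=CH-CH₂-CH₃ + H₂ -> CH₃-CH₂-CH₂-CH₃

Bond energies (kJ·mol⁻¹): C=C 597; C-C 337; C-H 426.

Let D be the H-H bond energy.
Σ(broken) = 2×337 + 8×426 + 1×597 + 1×D = 4679 + D
Σ(formed) = 3×337 + 10×426 = 5271
ΔH = Σ(broken) − Σ(formed) = (4679 + D) − (5271) = −592 + D
Setting this equal to −150 kJ gives D = 442 kJ/mol.

D(H-H) ≈ 442 kJ/mol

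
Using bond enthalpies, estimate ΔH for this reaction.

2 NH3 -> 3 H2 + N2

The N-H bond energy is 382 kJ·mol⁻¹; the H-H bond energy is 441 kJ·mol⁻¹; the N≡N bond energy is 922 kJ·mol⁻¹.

ΔH ≈ +47 kJ

Bonds broken (reactants):
  N-H: 6 × 382 = 2292
  Σ(broken) = 2292 kJ
Bonds formed (products):
  H-H: 3 × 441 = 1323
  N≡N: 1 × 922 = 922
  Σ(formed) = 2245 kJ
ΔH = Σ(broken) − Σ(formed) = 2292 − 2245 = +47 kJ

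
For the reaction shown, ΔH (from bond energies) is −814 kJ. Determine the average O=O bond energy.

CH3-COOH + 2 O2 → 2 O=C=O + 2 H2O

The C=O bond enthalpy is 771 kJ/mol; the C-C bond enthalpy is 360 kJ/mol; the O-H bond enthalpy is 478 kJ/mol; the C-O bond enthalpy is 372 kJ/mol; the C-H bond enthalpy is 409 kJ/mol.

Let D be the O=O bond energy.
Σ(broken) = 1×360 + 3×409 + 1×372 + 1×771 + 1×478 + 2×D = 3208 + 2D
Σ(formed) = 4×771 + 4×478 = 4996
ΔH = Σ(broken) − Σ(formed) = (3208 + 2D) − (4996) = −1788 + 2D
Setting this equal to −814 kJ gives 2D = 974, so D = 487 kJ/mol.

D(O=O) ≈ 487 kJ/mol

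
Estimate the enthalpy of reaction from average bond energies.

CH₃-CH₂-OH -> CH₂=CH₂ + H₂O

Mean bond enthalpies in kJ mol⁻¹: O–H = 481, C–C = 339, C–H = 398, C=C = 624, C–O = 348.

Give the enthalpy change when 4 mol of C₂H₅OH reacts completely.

ΔH = −80 kJ

Bonds broken (reactants):
  C–C: 1 × 339 = 339
  C–H: 5 × 398 = 1990
  C–O: 1 × 348 = 348
  O–H: 1 × 481 = 481
  Σ(broken) = 3158 kJ
Bonds formed (products):
  C–H: 4 × 398 = 1592
  C=C: 1 × 624 = 624
  O–H: 2 × 481 = 962
  Σ(formed) = 3178 kJ
ΔH = Σ(broken) − Σ(formed) = 3158 − 3178 = −20 kJ
For 4× the reaction as written: 4 × (−20) = −80 kJ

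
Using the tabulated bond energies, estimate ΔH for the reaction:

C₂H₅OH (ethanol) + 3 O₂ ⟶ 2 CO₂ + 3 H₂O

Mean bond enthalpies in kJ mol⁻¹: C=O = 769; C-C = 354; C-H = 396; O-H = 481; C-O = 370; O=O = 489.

ΔH ≈ −1310 kJ

Bonds broken (reactants):
  C-C: 1 × 354 = 354
  C-H: 5 × 396 = 1980
  C-O: 1 × 370 = 370
  O-H: 1 × 481 = 481
  O=O: 3 × 489 = 1467
  Σ(broken) = 4652 kJ
Bonds formed (products):
  C=O: 4 × 769 = 3076
  O-H: 6 × 481 = 2886
  Σ(formed) = 5962 kJ
ΔH = Σ(broken) − Σ(formed) = 4652 − 5962 = −1310 kJ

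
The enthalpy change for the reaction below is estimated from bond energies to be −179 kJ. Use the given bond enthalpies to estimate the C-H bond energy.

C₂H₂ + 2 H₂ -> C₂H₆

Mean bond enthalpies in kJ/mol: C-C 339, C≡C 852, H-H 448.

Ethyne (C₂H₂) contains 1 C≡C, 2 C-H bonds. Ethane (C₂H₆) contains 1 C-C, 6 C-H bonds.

Let D be the C-H bond energy.
Σ(broken) = 1×852 + 2×D + 2×448 = 1748 + 2D
Σ(formed) = 1×339 + 6×D = 339 + 6D
ΔH = Σ(broken) − Σ(formed) = (1748 + 2D) − (339 + 6D) = +1409 − 4D
Setting this equal to −179 kJ gives 4D = 1588, so D = 397 kJ/mol.

D(C-H) ≈ 397 kJ/mol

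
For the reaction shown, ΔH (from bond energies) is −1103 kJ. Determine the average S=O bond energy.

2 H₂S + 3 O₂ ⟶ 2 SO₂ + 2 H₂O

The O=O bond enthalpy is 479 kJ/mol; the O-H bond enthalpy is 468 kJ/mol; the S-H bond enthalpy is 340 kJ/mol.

D(S=O) ≈ 507 kJ/mol

Let D be the S=O bond energy.
Σ(broken) = 3×479 + 4×340 = 2797
Σ(formed) = 4×468 + 4×D = 1872 + 4D
ΔH = Σ(broken) − Σ(formed) = (2797) − (1872 + 4D) = +925 − 4D
Setting this equal to −1103 kJ gives 4D = 2028, so D = 507 kJ/mol.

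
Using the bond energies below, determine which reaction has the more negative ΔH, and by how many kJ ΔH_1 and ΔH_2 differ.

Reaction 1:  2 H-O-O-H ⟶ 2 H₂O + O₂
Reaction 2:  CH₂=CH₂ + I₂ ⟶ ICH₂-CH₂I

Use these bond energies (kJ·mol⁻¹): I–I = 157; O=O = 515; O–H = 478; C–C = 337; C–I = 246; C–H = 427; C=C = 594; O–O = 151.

Reaction 1:
  Bonds broken (reactants):
    O–H: 4 × 478 = 1912
    O–O: 2 × 151 = 302
    Σ(broken) = 2214 kJ
  Bonds formed (products):
    O–H: 4 × 478 = 1912
    O=O: 1 × 515 = 515
    Σ(formed) = 2427 kJ
  ΔH_1 = 2214 − 2427 = −213 kJ
Reaction 2:
  Bonds broken (reactants):
    C–H: 4 × 427 = 1708
    C=C: 1 × 594 = 594
    I–I: 1 × 157 = 157
    Σ(broken) = 2459 kJ
  Bonds formed (products):
    C–C: 1 × 337 = 337
    C–H: 4 × 427 = 1708
    C–I: 2 × 246 = 492
    Σ(formed) = 2537 kJ
  ΔH_2 = 2459 − 2537 = −78 kJ
ΔH_1 − ΔH_2 = −135 kJ, so reaction 1 has the more negative ΔH; |ΔH_1 − ΔH_2| = 135 kJ.

Reaction 1, by 135 kJ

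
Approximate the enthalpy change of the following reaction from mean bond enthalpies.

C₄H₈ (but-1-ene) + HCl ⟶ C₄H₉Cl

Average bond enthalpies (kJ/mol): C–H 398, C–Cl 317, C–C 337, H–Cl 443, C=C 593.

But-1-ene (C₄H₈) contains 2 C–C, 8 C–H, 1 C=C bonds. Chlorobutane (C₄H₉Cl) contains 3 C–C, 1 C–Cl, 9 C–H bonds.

Bonds broken (reactants):
  C–C: 2 × 337 = 674
  C–H: 8 × 398 = 3184
  C=C: 1 × 593 = 593
  H–Cl: 1 × 443 = 443
  Σ(broken) = 4894 kJ
Bonds formed (products):
  C–C: 3 × 337 = 1011
  C–Cl: 1 × 317 = 317
  C–H: 9 × 398 = 3582
  Σ(formed) = 4910 kJ
ΔH = Σ(broken) − Σ(formed) = 4894 − 4910 = −16 kJ

ΔH ≈ −16 kJ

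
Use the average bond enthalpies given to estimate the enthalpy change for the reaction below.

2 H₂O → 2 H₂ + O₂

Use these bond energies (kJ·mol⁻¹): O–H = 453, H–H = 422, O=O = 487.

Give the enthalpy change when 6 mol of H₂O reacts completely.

ΔH = +1443 kJ

Bonds broken (reactants):
  O–H: 4 × 453 = 1812
  Σ(broken) = 1812 kJ
Bonds formed (products):
  H–H: 2 × 422 = 844
  O=O: 1 × 487 = 487
  Σ(formed) = 1331 kJ
ΔH = Σ(broken) − Σ(formed) = 1812 − 1331 = +481 kJ
For 3× the reaction as written: 3 × (+481) = +1443 kJ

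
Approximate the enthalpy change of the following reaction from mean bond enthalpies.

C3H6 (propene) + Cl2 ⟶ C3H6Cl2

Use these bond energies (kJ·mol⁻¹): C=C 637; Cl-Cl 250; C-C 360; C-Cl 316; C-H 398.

ΔH ≈ −105 kJ

Bonds broken (reactants):
  C-C: 1 × 360 = 360
  C-H: 6 × 398 = 2388
  C=C: 1 × 637 = 637
  Cl-Cl: 1 × 250 = 250
  Σ(broken) = 3635 kJ
Bonds formed (products):
  C-C: 2 × 360 = 720
  C-Cl: 2 × 316 = 632
  C-H: 6 × 398 = 2388
  Σ(formed) = 3740 kJ
ΔH = Σ(broken) − Σ(formed) = 3635 − 3740 = −105 kJ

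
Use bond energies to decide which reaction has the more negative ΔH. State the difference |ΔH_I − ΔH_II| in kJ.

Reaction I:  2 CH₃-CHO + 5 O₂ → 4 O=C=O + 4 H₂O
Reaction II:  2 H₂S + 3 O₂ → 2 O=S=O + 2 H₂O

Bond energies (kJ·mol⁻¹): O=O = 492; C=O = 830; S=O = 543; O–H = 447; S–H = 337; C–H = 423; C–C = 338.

Reaction I:
  Bonds broken (reactants):
    C–C: 2 × 338 = 676
    C–H: 8 × 423 = 3384
    C=O: 2 × 830 = 1660
    O=O: 5 × 492 = 2460
    Σ(broken) = 8180 kJ
  Bonds formed (products):
    C=O: 8 × 830 = 6640
    O–H: 8 × 447 = 3576
    Σ(formed) = 10216 kJ
  ΔH_I = 8180 − 10216 = −2036 kJ
Reaction II:
  Bonds broken (reactants):
    O=O: 3 × 492 = 1476
    S–H: 4 × 337 = 1348
    Σ(broken) = 2824 kJ
  Bonds formed (products):
    O–H: 4 × 447 = 1788
    S=O: 4 × 543 = 2172
    Σ(formed) = 3960 kJ
  ΔH_II = 2824 − 3960 = −1136 kJ
ΔH_I − ΔH_II = −900 kJ, so reaction I has the more negative ΔH; |ΔH_I − ΔH_II| = 900 kJ.

Reaction I, by 900 kJ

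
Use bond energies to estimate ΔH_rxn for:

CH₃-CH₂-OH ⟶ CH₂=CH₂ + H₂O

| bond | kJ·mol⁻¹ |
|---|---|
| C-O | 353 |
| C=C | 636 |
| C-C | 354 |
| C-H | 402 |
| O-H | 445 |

ΔH ≈ +28 kJ

Bonds broken (reactants):
  C-C: 1 × 354 = 354
  C-H: 5 × 402 = 2010
  C-O: 1 × 353 = 353
  O-H: 1 × 445 = 445
  Σ(broken) = 3162 kJ
Bonds formed (products):
  C-H: 4 × 402 = 1608
  C=C: 1 × 636 = 636
  O-H: 2 × 445 = 890
  Σ(formed) = 3134 kJ
ΔH = Σ(broken) − Σ(formed) = 3162 − 3134 = +28 kJ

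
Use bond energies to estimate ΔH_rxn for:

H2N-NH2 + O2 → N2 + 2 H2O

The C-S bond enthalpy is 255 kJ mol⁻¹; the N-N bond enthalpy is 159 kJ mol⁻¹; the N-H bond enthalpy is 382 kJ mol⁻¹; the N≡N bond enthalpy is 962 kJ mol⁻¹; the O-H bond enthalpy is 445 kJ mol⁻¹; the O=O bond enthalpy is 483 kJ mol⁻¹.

Bonds broken (reactants):
  N-H: 4 × 382 = 1528
  N-N: 1 × 159 = 159
  O=O: 1 × 483 = 483
  Σ(broken) = 2170 kJ
Bonds formed (products):
  N≡N: 1 × 962 = 962
  O-H: 4 × 445 = 1780
  Σ(formed) = 2742 kJ
ΔH = Σ(broken) − Σ(formed) = 2170 − 2742 = −572 kJ

ΔH ≈ −572 kJ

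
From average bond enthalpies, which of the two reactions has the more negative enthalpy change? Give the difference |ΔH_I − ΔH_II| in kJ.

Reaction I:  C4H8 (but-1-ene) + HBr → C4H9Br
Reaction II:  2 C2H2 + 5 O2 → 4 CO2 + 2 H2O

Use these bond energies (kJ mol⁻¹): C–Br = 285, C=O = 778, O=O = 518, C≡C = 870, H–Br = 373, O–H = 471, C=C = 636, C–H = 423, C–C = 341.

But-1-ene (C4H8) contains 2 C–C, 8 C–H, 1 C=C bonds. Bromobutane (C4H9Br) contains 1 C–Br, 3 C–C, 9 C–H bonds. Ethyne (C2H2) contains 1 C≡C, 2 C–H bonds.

Reaction II, by 2046 kJ

Reaction I:
  Bonds broken (reactants):
    C–C: 2 × 341 = 682
    C–H: 8 × 423 = 3384
    C=C: 1 × 636 = 636
    H–Br: 1 × 373 = 373
    Σ(broken) = 5075 kJ
  Bonds formed (products):
    C–Br: 1 × 285 = 285
    C–C: 3 × 341 = 1023
    C–H: 9 × 423 = 3807
    Σ(formed) = 5115 kJ
  ΔH_I = 5075 − 5115 = −40 kJ
Reaction II:
  Bonds broken (reactants):
    C≡C: 2 × 870 = 1740
    C–H: 4 × 423 = 1692
    O=O: 5 × 518 = 2590
    Σ(broken) = 6022 kJ
  Bonds formed (products):
    C=O: 8 × 778 = 6224
    O–H: 4 × 471 = 1884
    Σ(formed) = 8108 kJ
  ΔH_II = 6022 − 8108 = −2086 kJ
ΔH_I − ΔH_II = +2046 kJ, so reaction II has the more negative ΔH; |ΔH_I − ΔH_II| = 2046 kJ.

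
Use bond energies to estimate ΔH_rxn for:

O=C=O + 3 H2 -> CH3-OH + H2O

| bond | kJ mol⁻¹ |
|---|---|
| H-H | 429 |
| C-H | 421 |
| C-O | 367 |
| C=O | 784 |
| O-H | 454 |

Bonds broken (reactants):
  C=O: 2 × 784 = 1568
  H-H: 3 × 429 = 1287
  Σ(broken) = 2855 kJ
Bonds formed (products):
  C-H: 3 × 421 = 1263
  C-O: 1 × 367 = 367
  O-H: 3 × 454 = 1362
  Σ(formed) = 2992 kJ
ΔH = Σ(broken) − Σ(formed) = 2855 − 2992 = −137 kJ

ΔH ≈ −137 kJ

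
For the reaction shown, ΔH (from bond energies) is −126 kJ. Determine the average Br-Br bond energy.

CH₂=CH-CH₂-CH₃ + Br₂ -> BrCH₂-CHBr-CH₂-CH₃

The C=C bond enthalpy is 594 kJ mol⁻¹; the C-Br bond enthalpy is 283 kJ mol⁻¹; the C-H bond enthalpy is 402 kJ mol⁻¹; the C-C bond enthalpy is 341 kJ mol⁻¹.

Let D be the Br-Br bond energy.
Σ(broken) = 1×D + 2×341 + 8×402 + 1×594 = 4492 + D
Σ(formed) = 2×283 + 3×341 + 8×402 = 4805
ΔH = Σ(broken) − Σ(formed) = (4492 + D) − (4805) = −313 + D
Setting this equal to −126 kJ gives D = 187 kJ/mol.

D(Br-Br) ≈ 187 kJ/mol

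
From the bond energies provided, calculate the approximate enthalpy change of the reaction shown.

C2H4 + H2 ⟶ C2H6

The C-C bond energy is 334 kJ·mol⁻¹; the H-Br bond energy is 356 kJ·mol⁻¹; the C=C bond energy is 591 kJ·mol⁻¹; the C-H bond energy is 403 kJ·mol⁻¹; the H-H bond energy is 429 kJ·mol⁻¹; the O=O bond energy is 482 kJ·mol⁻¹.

Bonds broken (reactants):
  C-H: 4 × 403 = 1612
  C=C: 1 × 591 = 591
  H-H: 1 × 429 = 429
  Σ(broken) = 2632 kJ
Bonds formed (products):
  C-C: 1 × 334 = 334
  C-H: 6 × 403 = 2418
  Σ(formed) = 2752 kJ
ΔH = Σ(broken) − Σ(formed) = 2632 − 2752 = −120 kJ

ΔH ≈ −120 kJ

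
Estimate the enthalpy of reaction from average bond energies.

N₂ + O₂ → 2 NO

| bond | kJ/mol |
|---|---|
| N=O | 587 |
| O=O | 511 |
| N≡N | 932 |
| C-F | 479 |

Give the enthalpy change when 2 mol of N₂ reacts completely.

ΔH = +538 kJ

Bonds broken (reactants):
  N≡N: 1 × 932 = 932
  O=O: 1 × 511 = 511
  Σ(broken) = 1443 kJ
Bonds formed (products):
  N=O: 2 × 587 = 1174
  Σ(formed) = 1174 kJ
ΔH = Σ(broken) − Σ(formed) = 1443 − 1174 = +269 kJ
For 2× the reaction as written: 2 × (+269) = +538 kJ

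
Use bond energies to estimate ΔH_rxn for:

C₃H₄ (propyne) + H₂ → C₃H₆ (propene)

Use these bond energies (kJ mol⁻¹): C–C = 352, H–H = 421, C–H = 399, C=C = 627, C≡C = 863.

ΔH ≈ −141 kJ

Bonds broken (reactants):
  C≡C: 1 × 863 = 863
  C–C: 1 × 352 = 352
  C–H: 4 × 399 = 1596
  H–H: 1 × 421 = 421
  Σ(broken) = 3232 kJ
Bonds formed (products):
  C–C: 1 × 352 = 352
  C–H: 6 × 399 = 2394
  C=C: 1 × 627 = 627
  Σ(formed) = 3373 kJ
ΔH = Σ(broken) − Σ(formed) = 3232 − 3373 = −141 kJ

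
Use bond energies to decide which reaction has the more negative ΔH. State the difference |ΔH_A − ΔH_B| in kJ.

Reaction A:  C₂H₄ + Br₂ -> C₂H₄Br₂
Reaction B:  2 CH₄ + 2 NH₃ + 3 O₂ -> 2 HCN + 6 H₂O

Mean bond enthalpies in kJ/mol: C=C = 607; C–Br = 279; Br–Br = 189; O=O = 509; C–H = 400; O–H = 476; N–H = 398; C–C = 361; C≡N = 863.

Reaction B, by 1000 kJ

Reaction A:
  Bonds broken (reactants):
    Br–Br: 1 × 189 = 189
    C–H: 4 × 400 = 1600
    C=C: 1 × 607 = 607
    Σ(broken) = 2396 kJ
  Bonds formed (products):
    C–Br: 2 × 279 = 558
    C–C: 1 × 361 = 361
    C–H: 4 × 400 = 1600
    Σ(formed) = 2519 kJ
  ΔH_A = 2396 − 2519 = −123 kJ
Reaction B:
  Bonds broken (reactants):
    C–H: 8 × 400 = 3200
    N–H: 6 × 398 = 2388
    O=O: 3 × 509 = 1527
    Σ(broken) = 7115 kJ
  Bonds formed (products):
    C≡N: 2 × 863 = 1726
    C–H: 2 × 400 = 800
    O–H: 12 × 476 = 5712
    Σ(formed) = 8238 kJ
  ΔH_B = 7115 − 8238 = −1123 kJ
ΔH_A − ΔH_B = +1000 kJ, so reaction B has the more negative ΔH; |ΔH_A − ΔH_B| = 1000 kJ.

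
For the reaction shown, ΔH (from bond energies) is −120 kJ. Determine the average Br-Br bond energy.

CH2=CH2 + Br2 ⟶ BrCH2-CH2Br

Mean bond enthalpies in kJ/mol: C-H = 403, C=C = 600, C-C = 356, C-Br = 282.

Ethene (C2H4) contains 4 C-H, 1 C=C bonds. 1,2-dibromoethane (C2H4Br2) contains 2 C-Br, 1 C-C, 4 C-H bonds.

Let D be the Br-Br bond energy.
Σ(broken) = 1×D + 4×403 + 1×600 = 2212 + D
Σ(formed) = 2×282 + 1×356 + 4×403 = 2532
ΔH = Σ(broken) − Σ(formed) = (2212 + D) − (2532) = −320 + D
Setting this equal to −120 kJ gives D = 200 kJ/mol.

D(Br-Br) ≈ 200 kJ/mol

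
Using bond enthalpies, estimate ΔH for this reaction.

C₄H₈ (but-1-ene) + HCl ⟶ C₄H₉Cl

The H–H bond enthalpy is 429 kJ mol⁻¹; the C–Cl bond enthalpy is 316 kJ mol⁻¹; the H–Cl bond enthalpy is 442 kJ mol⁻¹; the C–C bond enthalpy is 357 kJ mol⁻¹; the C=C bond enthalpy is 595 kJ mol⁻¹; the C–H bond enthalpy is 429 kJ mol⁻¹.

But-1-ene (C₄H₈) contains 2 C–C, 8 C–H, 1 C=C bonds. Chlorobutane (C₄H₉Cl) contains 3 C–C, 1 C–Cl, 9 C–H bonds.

ΔH ≈ −65 kJ

Bonds broken (reactants):
  C–C: 2 × 357 = 714
  C–H: 8 × 429 = 3432
  C=C: 1 × 595 = 595
  H–Cl: 1 × 442 = 442
  Σ(broken) = 5183 kJ
Bonds formed (products):
  C–C: 3 × 357 = 1071
  C–Cl: 1 × 316 = 316
  C–H: 9 × 429 = 3861
  Σ(formed) = 5248 kJ
ΔH = Σ(broken) − Σ(formed) = 5183 − 5248 = −65 kJ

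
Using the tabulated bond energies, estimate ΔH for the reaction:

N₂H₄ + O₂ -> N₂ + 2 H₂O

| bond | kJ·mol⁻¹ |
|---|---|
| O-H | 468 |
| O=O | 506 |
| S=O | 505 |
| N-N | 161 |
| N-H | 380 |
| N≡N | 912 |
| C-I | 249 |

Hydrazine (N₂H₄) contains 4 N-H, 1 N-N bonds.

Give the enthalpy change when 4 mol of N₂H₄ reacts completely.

ΔH = −2388 kJ

Bonds broken (reactants):
  N-H: 4 × 380 = 1520
  N-N: 1 × 161 = 161
  O=O: 1 × 506 = 506
  Σ(broken) = 2187 kJ
Bonds formed (products):
  N≡N: 1 × 912 = 912
  O-H: 4 × 468 = 1872
  Σ(formed) = 2784 kJ
ΔH = Σ(broken) − Σ(formed) = 2187 − 2784 = −597 kJ
For 4× the reaction as written: 4 × (−597) = −2388 kJ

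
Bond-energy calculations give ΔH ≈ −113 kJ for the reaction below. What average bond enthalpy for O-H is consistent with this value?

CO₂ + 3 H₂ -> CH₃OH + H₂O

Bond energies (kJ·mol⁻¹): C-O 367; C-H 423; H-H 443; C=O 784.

D(O-H) ≈ 458 kJ/mol

Let D be the O-H bond energy.
Σ(broken) = 2×784 + 3×443 = 2897
Σ(formed) = 3×423 + 1×367 + 3×D = 1636 + 3D
ΔH = Σ(broken) − Σ(formed) = (2897) − (1636 + 3D) = +1261 − 3D
Setting this equal to −113 kJ gives 3D = 1374, so D = 458 kJ/mol.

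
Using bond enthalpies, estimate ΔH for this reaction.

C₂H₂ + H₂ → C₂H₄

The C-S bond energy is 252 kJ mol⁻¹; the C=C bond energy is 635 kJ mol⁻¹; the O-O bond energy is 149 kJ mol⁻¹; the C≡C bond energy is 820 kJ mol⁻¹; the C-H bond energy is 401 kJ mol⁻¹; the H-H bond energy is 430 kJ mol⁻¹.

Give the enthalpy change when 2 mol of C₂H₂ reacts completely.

ΔH = −374 kJ

Bonds broken (reactants):
  C≡C: 1 × 820 = 820
  C-H: 2 × 401 = 802
  H-H: 1 × 430 = 430
  Σ(broken) = 2052 kJ
Bonds formed (products):
  C-H: 4 × 401 = 1604
  C=C: 1 × 635 = 635
  Σ(formed) = 2239 kJ
ΔH = Σ(broken) − Σ(formed) = 2052 − 2239 = −187 kJ
For 2× the reaction as written: 2 × (−187) = −374 kJ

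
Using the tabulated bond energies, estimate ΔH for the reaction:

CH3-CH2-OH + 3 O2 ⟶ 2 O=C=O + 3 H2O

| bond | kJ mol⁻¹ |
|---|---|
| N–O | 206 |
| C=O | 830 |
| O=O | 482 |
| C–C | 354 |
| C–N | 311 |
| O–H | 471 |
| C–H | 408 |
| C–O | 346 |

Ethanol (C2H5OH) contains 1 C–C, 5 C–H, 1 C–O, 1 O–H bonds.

ΔH ≈ −1489 kJ

Bonds broken (reactants):
  C–C: 1 × 354 = 354
  C–H: 5 × 408 = 2040
  C–O: 1 × 346 = 346
  O–H: 1 × 471 = 471
  O=O: 3 × 482 = 1446
  Σ(broken) = 4657 kJ
Bonds formed (products):
  C=O: 4 × 830 = 3320
  O–H: 6 × 471 = 2826
  Σ(formed) = 6146 kJ
ΔH = Σ(broken) − Σ(formed) = 4657 − 6146 = −1489 kJ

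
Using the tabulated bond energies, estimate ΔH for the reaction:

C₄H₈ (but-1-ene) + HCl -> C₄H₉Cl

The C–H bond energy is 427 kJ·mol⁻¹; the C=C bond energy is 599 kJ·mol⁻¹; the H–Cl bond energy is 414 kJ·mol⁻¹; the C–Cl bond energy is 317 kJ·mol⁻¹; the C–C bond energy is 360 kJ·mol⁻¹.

Bonds broken (reactants):
  C–C: 2 × 360 = 720
  C–H: 8 × 427 = 3416
  C=C: 1 × 599 = 599
  H–Cl: 1 × 414 = 414
  Σ(broken) = 5149 kJ
Bonds formed (products):
  C–C: 3 × 360 = 1080
  C–Cl: 1 × 317 = 317
  C–H: 9 × 427 = 3843
  Σ(formed) = 5240 kJ
ΔH = Σ(broken) − Σ(formed) = 5149 − 5240 = −91 kJ

ΔH ≈ −91 kJ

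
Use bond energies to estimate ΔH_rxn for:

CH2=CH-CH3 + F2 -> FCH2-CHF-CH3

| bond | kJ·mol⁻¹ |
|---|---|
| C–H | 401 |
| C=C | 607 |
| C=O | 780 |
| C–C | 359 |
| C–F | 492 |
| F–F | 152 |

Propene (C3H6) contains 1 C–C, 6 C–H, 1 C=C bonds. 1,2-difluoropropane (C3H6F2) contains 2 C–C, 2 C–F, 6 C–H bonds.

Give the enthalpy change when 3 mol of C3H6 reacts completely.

ΔH = −1752 kJ

Bonds broken (reactants):
  C–C: 1 × 359 = 359
  C–H: 6 × 401 = 2406
  C=C: 1 × 607 = 607
  F–F: 1 × 152 = 152
  Σ(broken) = 3524 kJ
Bonds formed (products):
  C–C: 2 × 359 = 718
  C–F: 2 × 492 = 984
  C–H: 6 × 401 = 2406
  Σ(formed) = 4108 kJ
ΔH = Σ(broken) − Σ(formed) = 3524 − 4108 = −584 kJ
For 3× the reaction as written: 3 × (−584) = −1752 kJ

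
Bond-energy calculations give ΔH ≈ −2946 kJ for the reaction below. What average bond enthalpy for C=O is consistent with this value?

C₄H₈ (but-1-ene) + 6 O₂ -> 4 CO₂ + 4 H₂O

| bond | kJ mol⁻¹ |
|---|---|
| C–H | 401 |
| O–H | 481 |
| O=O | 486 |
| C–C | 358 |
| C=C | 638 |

D(C=O) ≈ 822 kJ/mol

Let D be the C=O bond energy.
Σ(broken) = 2×358 + 8×401 + 1×638 + 6×486 = 7478
Σ(formed) = 8×D + 8×481 = 3848 + 8D
ΔH = Σ(broken) − Σ(formed) = (7478) − (3848 + 8D) = +3630 − 8D
Setting this equal to −2946 kJ gives 8D = 6576, so D = 822 kJ/mol.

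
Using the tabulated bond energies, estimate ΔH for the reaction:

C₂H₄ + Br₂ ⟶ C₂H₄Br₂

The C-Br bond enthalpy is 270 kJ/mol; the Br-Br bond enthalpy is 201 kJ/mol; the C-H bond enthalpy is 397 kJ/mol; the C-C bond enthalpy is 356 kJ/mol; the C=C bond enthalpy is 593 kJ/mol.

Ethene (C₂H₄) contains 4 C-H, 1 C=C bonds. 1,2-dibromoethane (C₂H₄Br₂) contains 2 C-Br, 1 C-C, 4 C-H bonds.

ΔH ≈ −102 kJ

Bonds broken (reactants):
  Br-Br: 1 × 201 = 201
  C-H: 4 × 397 = 1588
  C=C: 1 × 593 = 593
  Σ(broken) = 2382 kJ
Bonds formed (products):
  C-Br: 2 × 270 = 540
  C-C: 1 × 356 = 356
  C-H: 4 × 397 = 1588
  Σ(formed) = 2484 kJ
ΔH = Σ(broken) − Σ(formed) = 2382 − 2484 = −102 kJ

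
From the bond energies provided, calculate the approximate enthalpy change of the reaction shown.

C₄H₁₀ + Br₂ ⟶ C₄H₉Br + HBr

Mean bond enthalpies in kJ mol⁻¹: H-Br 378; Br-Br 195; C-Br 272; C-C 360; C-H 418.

ΔH ≈ −37 kJ

Bonds broken (reactants):
  Br-Br: 1 × 195 = 195
  C-C: 3 × 360 = 1080
  C-H: 10 × 418 = 4180
  Σ(broken) = 5455 kJ
Bonds formed (products):
  C-Br: 1 × 272 = 272
  C-C: 3 × 360 = 1080
  C-H: 9 × 418 = 3762
  H-Br: 1 × 378 = 378
  Σ(formed) = 5492 kJ
ΔH = Σ(broken) − Σ(formed) = 5455 − 5492 = −37 kJ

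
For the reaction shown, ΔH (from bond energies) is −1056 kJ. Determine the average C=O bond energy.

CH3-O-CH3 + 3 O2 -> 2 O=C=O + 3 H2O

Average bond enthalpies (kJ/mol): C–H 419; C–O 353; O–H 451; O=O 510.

Let D be the C=O bond energy.
Σ(broken) = 6×419 + 2×353 + 3×510 = 4750
Σ(formed) = 4×D + 6×451 = 2706 + 4D
ΔH = Σ(broken) − Σ(formed) = (4750) − (2706 + 4D) = +2044 − 4D
Setting this equal to −1056 kJ gives 4D = 3100, so D = 775 kJ/mol.

D(C=O) ≈ 775 kJ/mol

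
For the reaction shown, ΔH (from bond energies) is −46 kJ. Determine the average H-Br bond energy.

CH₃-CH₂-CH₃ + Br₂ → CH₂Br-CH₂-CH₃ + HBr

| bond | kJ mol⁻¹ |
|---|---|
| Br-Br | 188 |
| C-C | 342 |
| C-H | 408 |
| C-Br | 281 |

D(H-Br) ≈ 361 kJ/mol

Let D be the H-Br bond energy.
Σ(broken) = 1×188 + 2×342 + 8×408 = 4136
Σ(formed) = 1×281 + 2×342 + 7×408 + 1×D = 3821 + D
ΔH = Σ(broken) − Σ(formed) = (4136) − (3821 + D) = +315 − D
Setting this equal to −46 kJ gives D = 361 kJ/mol.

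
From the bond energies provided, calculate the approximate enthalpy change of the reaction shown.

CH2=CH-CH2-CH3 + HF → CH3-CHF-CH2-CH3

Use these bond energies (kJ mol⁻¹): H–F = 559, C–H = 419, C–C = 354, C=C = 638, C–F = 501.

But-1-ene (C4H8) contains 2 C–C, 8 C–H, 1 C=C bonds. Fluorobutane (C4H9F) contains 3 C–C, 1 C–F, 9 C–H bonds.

ΔH ≈ −77 kJ

Bonds broken (reactants):
  C–C: 2 × 354 = 708
  C–H: 8 × 419 = 3352
  C=C: 1 × 638 = 638
  H–F: 1 × 559 = 559
  Σ(broken) = 5257 kJ
Bonds formed (products):
  C–C: 3 × 354 = 1062
  C–F: 1 × 501 = 501
  C–H: 9 × 419 = 3771
  Σ(formed) = 5334 kJ
ΔH = Σ(broken) − Σ(formed) = 5257 − 5334 = −77 kJ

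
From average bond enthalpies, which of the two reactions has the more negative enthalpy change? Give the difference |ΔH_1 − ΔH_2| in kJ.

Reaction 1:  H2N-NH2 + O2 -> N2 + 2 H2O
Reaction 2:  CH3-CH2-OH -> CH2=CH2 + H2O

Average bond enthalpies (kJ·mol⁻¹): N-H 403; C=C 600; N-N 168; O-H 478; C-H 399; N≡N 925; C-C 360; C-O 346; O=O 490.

Reaction 1, by 594 kJ

Reaction 1:
  Bonds broken (reactants):
    N-H: 4 × 403 = 1612
    N-N: 1 × 168 = 168
    O=O: 1 × 490 = 490
    Σ(broken) = 2270 kJ
  Bonds formed (products):
    N≡N: 1 × 925 = 925
    O-H: 4 × 478 = 1912
    Σ(formed) = 2837 kJ
  ΔH_1 = 2270 − 2837 = −567 kJ
Reaction 2:
  Bonds broken (reactants):
    C-C: 1 × 360 = 360
    C-H: 5 × 399 = 1995
    C-O: 1 × 346 = 346
    O-H: 1 × 478 = 478
    Σ(broken) = 3179 kJ
  Bonds formed (products):
    C-H: 4 × 399 = 1596
    C=C: 1 × 600 = 600
    O-H: 2 × 478 = 956
    Σ(formed) = 3152 kJ
  ΔH_2 = 3179 − 3152 = +27 kJ
ΔH_1 − ΔH_2 = −594 kJ, so reaction 1 has the more negative ΔH; |ΔH_1 − ΔH_2| = 594 kJ.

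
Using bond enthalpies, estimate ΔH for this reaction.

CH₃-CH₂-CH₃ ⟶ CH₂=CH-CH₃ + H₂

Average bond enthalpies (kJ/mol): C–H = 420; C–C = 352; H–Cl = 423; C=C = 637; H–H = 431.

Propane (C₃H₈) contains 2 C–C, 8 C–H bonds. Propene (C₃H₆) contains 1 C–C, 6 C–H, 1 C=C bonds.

ΔH ≈ +124 kJ

Bonds broken (reactants):
  C–C: 2 × 352 = 704
  C–H: 8 × 420 = 3360
  Σ(broken) = 4064 kJ
Bonds formed (products):
  C–C: 1 × 352 = 352
  C–H: 6 × 420 = 2520
  C=C: 1 × 637 = 637
  H–H: 1 × 431 = 431
  Σ(formed) = 3940 kJ
ΔH = Σ(broken) − Σ(formed) = 4064 − 3940 = +124 kJ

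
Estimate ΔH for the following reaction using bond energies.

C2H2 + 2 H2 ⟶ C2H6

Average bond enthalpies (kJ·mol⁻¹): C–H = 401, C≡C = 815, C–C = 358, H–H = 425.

ΔH ≈ −297 kJ

Bonds broken (reactants):
  C≡C: 1 × 815 = 815
  C–H: 2 × 401 = 802
  H–H: 2 × 425 = 850
  Σ(broken) = 2467 kJ
Bonds formed (products):
  C–C: 1 × 358 = 358
  C–H: 6 × 401 = 2406
  Σ(formed) = 2764 kJ
ΔH = Σ(broken) − Σ(formed) = 2467 − 2764 = −297 kJ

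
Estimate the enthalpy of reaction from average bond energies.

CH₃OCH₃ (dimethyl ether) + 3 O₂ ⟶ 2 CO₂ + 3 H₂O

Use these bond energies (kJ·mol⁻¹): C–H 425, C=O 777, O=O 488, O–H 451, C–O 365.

Bonds broken (reactants):
  C–H: 6 × 425 = 2550
  C–O: 2 × 365 = 730
  O=O: 3 × 488 = 1464
  Σ(broken) = 4744 kJ
Bonds formed (products):
  C=O: 4 × 777 = 3108
  O–H: 6 × 451 = 2706
  Σ(formed) = 5814 kJ
ΔH = Σ(broken) − Σ(formed) = 4744 − 5814 = −1070 kJ

ΔH ≈ −1070 kJ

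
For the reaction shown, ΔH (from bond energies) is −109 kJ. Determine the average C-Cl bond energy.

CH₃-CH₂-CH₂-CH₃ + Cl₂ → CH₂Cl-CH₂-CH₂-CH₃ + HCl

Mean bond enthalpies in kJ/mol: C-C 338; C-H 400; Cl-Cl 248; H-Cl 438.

D(C-Cl) ≈ 319 kJ/mol

Let D be the C-Cl bond energy.
Σ(broken) = 3×338 + 10×400 + 1×248 = 5262
Σ(formed) = 3×338 + 1×D + 9×400 + 1×438 = 5052 + D
ΔH = Σ(broken) − Σ(formed) = (5262) − (5052 + D) = +210 − D
Setting this equal to −109 kJ gives D = 319 kJ/mol.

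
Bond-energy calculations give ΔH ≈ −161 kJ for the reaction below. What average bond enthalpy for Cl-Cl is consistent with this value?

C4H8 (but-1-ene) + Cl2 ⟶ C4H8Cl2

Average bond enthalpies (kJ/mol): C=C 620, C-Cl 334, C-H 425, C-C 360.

D(Cl-Cl) ≈ 247 kJ/mol

Let D be the Cl-Cl bond energy.
Σ(broken) = 2×360 + 8×425 + 1×620 + 1×D = 4740 + D
Σ(formed) = 3×360 + 2×334 + 8×425 = 5148
ΔH = Σ(broken) − Σ(formed) = (4740 + D) − (5148) = −408 + D
Setting this equal to −161 kJ gives D = 247 kJ/mol.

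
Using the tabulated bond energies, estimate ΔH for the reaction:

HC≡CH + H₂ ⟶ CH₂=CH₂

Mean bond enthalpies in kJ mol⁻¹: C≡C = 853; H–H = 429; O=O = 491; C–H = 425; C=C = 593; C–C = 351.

ΔH ≈ −161 kJ

Bonds broken (reactants):
  C≡C: 1 × 853 = 853
  C–H: 2 × 425 = 850
  H–H: 1 × 429 = 429
  Σ(broken) = 2132 kJ
Bonds formed (products):
  C–H: 4 × 425 = 1700
  C=C: 1 × 593 = 593
  Σ(formed) = 2293 kJ
ΔH = Σ(broken) − Σ(formed) = 2132 − 2293 = −161 kJ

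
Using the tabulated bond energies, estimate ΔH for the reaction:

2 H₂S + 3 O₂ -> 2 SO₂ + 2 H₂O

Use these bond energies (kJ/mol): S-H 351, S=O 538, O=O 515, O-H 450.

ΔH ≈ −1003 kJ

Bonds broken (reactants):
  O=O: 3 × 515 = 1545
  S-H: 4 × 351 = 1404
  Σ(broken) = 2949 kJ
Bonds formed (products):
  O-H: 4 × 450 = 1800
  S=O: 4 × 538 = 2152
  Σ(formed) = 3952 kJ
ΔH = Σ(broken) − Σ(formed) = 2949 − 3952 = −1003 kJ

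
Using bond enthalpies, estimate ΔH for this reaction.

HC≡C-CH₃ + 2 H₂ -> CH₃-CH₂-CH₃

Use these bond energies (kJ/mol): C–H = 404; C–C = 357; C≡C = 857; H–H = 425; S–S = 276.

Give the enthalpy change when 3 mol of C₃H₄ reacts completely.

Bonds broken (reactants):
  C≡C: 1 × 857 = 857
  C–C: 1 × 357 = 357
  C–H: 4 × 404 = 1616
  H–H: 2 × 425 = 850
  Σ(broken) = 3680 kJ
Bonds formed (products):
  C–C: 2 × 357 = 714
  C–H: 8 × 404 = 3232
  Σ(formed) = 3946 kJ
ΔH = Σ(broken) − Σ(formed) = 3680 − 3946 = −266 kJ
For 3× the reaction as written: 3 × (−266) = −798 kJ

ΔH = −798 kJ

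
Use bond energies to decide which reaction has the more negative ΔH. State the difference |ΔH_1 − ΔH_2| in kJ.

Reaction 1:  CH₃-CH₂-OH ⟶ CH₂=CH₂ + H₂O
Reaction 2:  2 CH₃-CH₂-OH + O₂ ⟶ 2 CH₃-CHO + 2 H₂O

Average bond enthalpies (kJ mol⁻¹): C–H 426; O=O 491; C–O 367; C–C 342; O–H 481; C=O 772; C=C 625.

Reaction 2, by 458 kJ

Reaction 1:
  Bonds broken (reactants):
    C–C: 1 × 342 = 342
    C–H: 5 × 426 = 2130
    C–O: 1 × 367 = 367
    O–H: 1 × 481 = 481
    Σ(broken) = 3320 kJ
  Bonds formed (products):
    C–H: 4 × 426 = 1704
    C=C: 1 × 625 = 625
    O–H: 2 × 481 = 962
    Σ(formed) = 3291 kJ
  ΔH_1 = 3320 − 3291 = +29 kJ
Reaction 2:
  Bonds broken (reactants):
    C–C: 2 × 342 = 684
    C–H: 10 × 426 = 4260
    C–O: 2 × 367 = 734
    O–H: 2 × 481 = 962
    O=O: 1 × 491 = 491
    Σ(broken) = 7131 kJ
  Bonds formed (products):
    C–C: 2 × 342 = 684
    C–H: 8 × 426 = 3408
    C=O: 2 × 772 = 1544
    O–H: 4 × 481 = 1924
    Σ(formed) = 7560 kJ
  ΔH_2 = 7131 − 7560 = −429 kJ
ΔH_1 − ΔH_2 = +458 kJ, so reaction 2 has the more negative ΔH; |ΔH_1 − ΔH_2| = 458 kJ.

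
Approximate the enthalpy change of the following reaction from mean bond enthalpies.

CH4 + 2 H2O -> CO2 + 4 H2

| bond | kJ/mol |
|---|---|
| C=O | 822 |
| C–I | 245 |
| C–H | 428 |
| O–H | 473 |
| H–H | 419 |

ΔH ≈ +284 kJ

Bonds broken (reactants):
  C–H: 4 × 428 = 1712
  O–H: 4 × 473 = 1892
  Σ(broken) = 3604 kJ
Bonds formed (products):
  C=O: 2 × 822 = 1644
  H–H: 4 × 419 = 1676
  Σ(formed) = 3320 kJ
ΔH = Σ(broken) − Σ(formed) = 3604 − 3320 = +284 kJ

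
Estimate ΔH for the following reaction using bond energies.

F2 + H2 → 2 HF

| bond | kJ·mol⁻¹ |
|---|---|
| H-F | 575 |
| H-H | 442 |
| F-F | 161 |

Bonds broken (reactants):
  F-F: 1 × 161 = 161
  H-H: 1 × 442 = 442
  Σ(broken) = 603 kJ
Bonds formed (products):
  H-F: 2 × 575 = 1150
  Σ(formed) = 1150 kJ
ΔH = Σ(broken) − Σ(formed) = 603 − 1150 = −547 kJ

ΔH ≈ −547 kJ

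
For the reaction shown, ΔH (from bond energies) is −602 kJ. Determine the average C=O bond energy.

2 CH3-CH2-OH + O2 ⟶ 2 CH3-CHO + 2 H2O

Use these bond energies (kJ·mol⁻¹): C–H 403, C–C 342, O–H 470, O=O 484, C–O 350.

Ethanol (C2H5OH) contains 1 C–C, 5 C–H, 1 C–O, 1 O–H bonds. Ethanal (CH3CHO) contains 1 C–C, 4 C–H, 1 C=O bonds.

Let D be the C=O bond energy.
Σ(broken) = 2×342 + 10×403 + 2×350 + 2×470 + 1×484 = 6838
Σ(formed) = 2×342 + 8×403 + 2×D + 4×470 = 5788 + 2D
ΔH = Σ(broken) − Σ(formed) = (6838) − (5788 + 2D) = +1050 − 2D
Setting this equal to −602 kJ gives 2D = 1652, so D = 826 kJ/mol.

D(C=O) ≈ 826 kJ/mol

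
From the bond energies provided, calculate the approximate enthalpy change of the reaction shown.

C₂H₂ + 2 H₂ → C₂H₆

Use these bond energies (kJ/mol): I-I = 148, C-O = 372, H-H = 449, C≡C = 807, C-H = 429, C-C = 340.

ΔH ≈ −351 kJ

Bonds broken (reactants):
  C≡C: 1 × 807 = 807
  C-H: 2 × 429 = 858
  H-H: 2 × 449 = 898
  Σ(broken) = 2563 kJ
Bonds formed (products):
  C-C: 1 × 340 = 340
  C-H: 6 × 429 = 2574
  Σ(formed) = 2914 kJ
ΔH = Σ(broken) − Σ(formed) = 2563 − 2914 = −351 kJ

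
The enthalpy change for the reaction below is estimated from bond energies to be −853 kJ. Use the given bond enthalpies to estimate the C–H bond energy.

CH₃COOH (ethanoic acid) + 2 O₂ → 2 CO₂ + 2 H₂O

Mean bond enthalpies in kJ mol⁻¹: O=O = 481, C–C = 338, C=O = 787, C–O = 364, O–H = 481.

Let D be the C–H bond energy.
Σ(broken) = 1×338 + 3×D + 1×364 + 1×787 + 1×481 + 2×481 = 2932 + 3D
Σ(formed) = 4×787 + 4×481 = 5072
ΔH = Σ(broken) − Σ(formed) = (2932 + 3D) − (5072) = −2140 + 3D
Setting this equal to −853 kJ gives 3D = 1287, so D = 429 kJ/mol.

D(C–H) ≈ 429 kJ/mol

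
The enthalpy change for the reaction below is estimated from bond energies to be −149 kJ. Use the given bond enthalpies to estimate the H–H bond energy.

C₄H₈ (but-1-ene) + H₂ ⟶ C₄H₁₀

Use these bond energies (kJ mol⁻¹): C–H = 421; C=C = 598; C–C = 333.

Let D be the H–H bond energy.
Σ(broken) = 2×333 + 8×421 + 1×598 + 1×D = 4632 + D
Σ(formed) = 3×333 + 10×421 = 5209
ΔH = Σ(broken) − Σ(formed) = (4632 + D) − (5209) = −577 + D
Setting this equal to −149 kJ gives D = 428 kJ/mol.

D(H–H) ≈ 428 kJ/mol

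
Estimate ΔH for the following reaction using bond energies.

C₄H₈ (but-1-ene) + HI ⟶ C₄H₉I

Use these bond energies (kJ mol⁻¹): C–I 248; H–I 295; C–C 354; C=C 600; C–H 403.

Bonds broken (reactants):
  C–C: 2 × 354 = 708
  C–H: 8 × 403 = 3224
  C=C: 1 × 600 = 600
  H–I: 1 × 295 = 295
  Σ(broken) = 4827 kJ
Bonds formed (products):
  C–C: 3 × 354 = 1062
  C–H: 9 × 403 = 3627
  C–I: 1 × 248 = 248
  Σ(formed) = 4937 kJ
ΔH = Σ(broken) − Σ(formed) = 4827 − 4937 = −110 kJ

ΔH ≈ −110 kJ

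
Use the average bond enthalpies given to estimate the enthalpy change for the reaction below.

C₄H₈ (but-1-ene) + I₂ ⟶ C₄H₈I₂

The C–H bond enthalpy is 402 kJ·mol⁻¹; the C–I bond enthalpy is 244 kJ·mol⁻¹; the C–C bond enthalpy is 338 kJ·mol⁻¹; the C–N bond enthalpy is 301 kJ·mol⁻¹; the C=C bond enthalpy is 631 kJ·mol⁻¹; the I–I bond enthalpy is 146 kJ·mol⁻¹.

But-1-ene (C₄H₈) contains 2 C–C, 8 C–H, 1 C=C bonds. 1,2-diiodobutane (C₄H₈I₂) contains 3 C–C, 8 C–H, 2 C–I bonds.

ΔH ≈ −49 kJ

Bonds broken (reactants):
  C–C: 2 × 338 = 676
  C–H: 8 × 402 = 3216
  C=C: 1 × 631 = 631
  I–I: 1 × 146 = 146
  Σ(broken) = 4669 kJ
Bonds formed (products):
  C–C: 3 × 338 = 1014
  C–H: 8 × 402 = 3216
  C–I: 2 × 244 = 488
  Σ(formed) = 4718 kJ
ΔH = Σ(broken) − Σ(formed) = 4669 − 4718 = −49 kJ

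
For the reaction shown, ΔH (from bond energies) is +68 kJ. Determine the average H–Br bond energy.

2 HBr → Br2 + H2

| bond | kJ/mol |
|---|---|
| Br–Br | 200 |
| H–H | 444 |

Let D be the H–Br bond energy.
Σ(broken) = 2×D = 2D
Σ(formed) = 1×200 + 1×444 = 644
ΔH = Σ(broken) − Σ(formed) = (2D) − (644) = −644 + 2D
Setting this equal to +68 kJ gives 2D = 712, so D = 356 kJ/mol.

D(H–Br) ≈ 356 kJ/mol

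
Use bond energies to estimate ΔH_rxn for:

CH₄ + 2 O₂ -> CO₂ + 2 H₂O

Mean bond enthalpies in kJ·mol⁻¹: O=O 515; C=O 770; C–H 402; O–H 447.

Bonds broken (reactants):
  C–H: 4 × 402 = 1608
  O=O: 2 × 515 = 1030
  Σ(broken) = 2638 kJ
Bonds formed (products):
  C=O: 2 × 770 = 1540
  O–H: 4 × 447 = 1788
  Σ(formed) = 3328 kJ
ΔH = Σ(broken) − Σ(formed) = 2638 − 3328 = −690 kJ

ΔH ≈ −690 kJ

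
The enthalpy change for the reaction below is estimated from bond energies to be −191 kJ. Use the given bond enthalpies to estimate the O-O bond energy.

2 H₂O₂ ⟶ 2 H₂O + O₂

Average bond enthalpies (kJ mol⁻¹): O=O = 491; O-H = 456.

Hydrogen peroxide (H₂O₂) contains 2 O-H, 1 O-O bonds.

D(O-O) ≈ 150 kJ/mol

Let D be the O-O bond energy.
Σ(broken) = 4×456 + 2×D = 1824 + 2D
Σ(formed) = 4×456 + 1×491 = 2315
ΔH = Σ(broken) − Σ(formed) = (1824 + 2D) − (2315) = −491 + 2D
Setting this equal to −191 kJ gives 2D = 300, so D = 150 kJ/mol.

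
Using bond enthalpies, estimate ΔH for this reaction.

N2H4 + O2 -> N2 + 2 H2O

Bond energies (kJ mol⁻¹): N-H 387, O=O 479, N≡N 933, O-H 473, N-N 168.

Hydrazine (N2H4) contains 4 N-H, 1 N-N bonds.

Bonds broken (reactants):
  N-H: 4 × 387 = 1548
  N-N: 1 × 168 = 168
  O=O: 1 × 479 = 479
  Σ(broken) = 2195 kJ
Bonds formed (products):
  N≡N: 1 × 933 = 933
  O-H: 4 × 473 = 1892
  Σ(formed) = 2825 kJ
ΔH = Σ(broken) − Σ(formed) = 2195 − 2825 = −630 kJ

ΔH ≈ −630 kJ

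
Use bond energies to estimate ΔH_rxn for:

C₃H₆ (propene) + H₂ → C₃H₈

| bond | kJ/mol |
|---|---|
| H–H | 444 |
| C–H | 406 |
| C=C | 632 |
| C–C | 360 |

ΔH ≈ −96 kJ

Bonds broken (reactants):
  C–C: 1 × 360 = 360
  C–H: 6 × 406 = 2436
  C=C: 1 × 632 = 632
  H–H: 1 × 444 = 444
  Σ(broken) = 3872 kJ
Bonds formed (products):
  C–C: 2 × 360 = 720
  C–H: 8 × 406 = 3248
  Σ(formed) = 3968 kJ
ΔH = Σ(broken) − Σ(formed) = 3872 − 3968 = −96 kJ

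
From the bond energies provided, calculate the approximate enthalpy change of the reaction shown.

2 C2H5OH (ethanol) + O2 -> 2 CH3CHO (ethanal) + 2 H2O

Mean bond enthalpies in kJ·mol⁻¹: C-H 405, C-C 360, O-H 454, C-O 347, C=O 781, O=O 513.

Bonds broken (reactants):
  C-C: 2 × 360 = 720
  C-H: 10 × 405 = 4050
  C-O: 2 × 347 = 694
  O-H: 2 × 454 = 908
  O=O: 1 × 513 = 513
  Σ(broken) = 6885 kJ
Bonds formed (products):
  C-C: 2 × 360 = 720
  C-H: 8 × 405 = 3240
  C=O: 2 × 781 = 1562
  O-H: 4 × 454 = 1816
  Σ(formed) = 7338 kJ
ΔH = Σ(broken) − Σ(formed) = 6885 − 7338 = −453 kJ

ΔH ≈ −453 kJ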